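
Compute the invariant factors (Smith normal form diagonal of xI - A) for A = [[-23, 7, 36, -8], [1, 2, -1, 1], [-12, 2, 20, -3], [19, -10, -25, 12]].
The Jordan structure of A has elementary divisors (x + 1), (x - 4)^3. Arranging the block sizes at each eigenvalue in decreasing order and taking row products gives the invariant factors.

Invariant factors (smallest first, each dividing the next): (x - 4)^3(x + 1).

Check: the last factor (x - 4)^3(x + 1) is the minimal polynomial, and the product (x - 4)^3(x + 1) is the characteristic polynomial.

(x - 4)^3(x + 1)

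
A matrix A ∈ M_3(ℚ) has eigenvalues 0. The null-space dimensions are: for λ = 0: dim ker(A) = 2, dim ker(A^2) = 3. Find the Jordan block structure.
λ = 0: successive nullity increments [2, 1] count blocks of size ≥ k; block sizes are [2, 1].

Jordan blocks: (0, 2), (0, 1)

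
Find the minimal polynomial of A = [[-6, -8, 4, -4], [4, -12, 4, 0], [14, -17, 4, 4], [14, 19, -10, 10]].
The characteristic polynomial factors as (x - 2)(x + 2)^3. The minimal polynomial is ∏(x - λ)^{k_λ} where k_λ is the size of the largest Jordan block at λ.

For λ = -2: rank(A + 2I) = 2, and the largest Jordan block has size 2 (the smallest k with rank((A + 2I)^k) = rank((A + 2I)^(k+1))).
For λ = 2: rank(A - 2I) = 3, and the largest Jordan block has size 1 (the smallest k with rank((A - 2I)^k) = rank((A - 2I)^(k+1))).

So m_A(x) = (x - 2)(x + 2)^2.

m_A(x) = (x - 2)(x + 2)^2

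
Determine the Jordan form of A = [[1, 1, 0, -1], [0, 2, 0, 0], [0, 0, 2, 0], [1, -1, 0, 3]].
The characteristic polynomial is det(xI - A) = (x - 2)^4, so the eigenvalues are 2 (algebraic multiplicity 4).

For λ = 2: rank(A - 2I) = 1, rank((A - 2I)^2) = 0. The eigenspace has dimension 4 - 1 = 3, so there are 3 Jordan blocks; the rank sequence gives block sizes [2, 1, 1].

Assembling the blocks gives the Jordan form J above.

J = [[2, 1, 0, 0], [0, 2, 0, 0], [0, 0, 2, 0], [0, 0, 0, 2]]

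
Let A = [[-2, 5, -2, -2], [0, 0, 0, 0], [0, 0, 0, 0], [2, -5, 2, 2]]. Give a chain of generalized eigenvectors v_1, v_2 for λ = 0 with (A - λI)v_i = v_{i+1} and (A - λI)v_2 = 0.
v_1 = [[1, -3, 0, -9]]^T, v_2 = [[1, 0, 0, -1]]^T

We seek v_1 ∈ ker(A^2) \ ker(A), then set v_{i+1} = A v_i.

One such chain is v_1 = [[1, -3, 0, -9]]^T, v_2 = [[1, 0, 0, -1]]^T. Check: A v_2 = [[0, 0, 0, 0]]^T = 0.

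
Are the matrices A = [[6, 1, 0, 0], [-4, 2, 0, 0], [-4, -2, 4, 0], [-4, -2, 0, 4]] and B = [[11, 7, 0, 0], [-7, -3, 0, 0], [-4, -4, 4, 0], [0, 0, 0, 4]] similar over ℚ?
Two matrices over a field are similar if and only if they have the same invariant factors.

Both A and B have characteristic polynomial (x - 4)^4 and minimal polynomial (x - 4)^2. Computing further, both have invariant factors x - 4, x - 4, (x - 4)^2. Hence A and B are similar.

Yes.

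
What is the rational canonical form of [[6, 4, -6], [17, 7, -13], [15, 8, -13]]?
The invariant factors of A (the non-unit diagonal entries of the Smith normal form of xI - A over ℚ[x]) are x^3 - x + 4, each dividing the next. The characteristic polynomial is their product, x^3 - x + 4.

The rational canonical form is the block-diagonal matrix of companion matrices C(f_i):
R = [[0, 0, -4], [1, 0, 1], [0, 1, 0]].

Note the characteristic polynomial does not split into linear factors over ℚ, so A has no Jordan form over ℚ; the rational canonical form exists over any field.

R = [[0, 0, -4], [1, 0, 1], [0, 1, 0]]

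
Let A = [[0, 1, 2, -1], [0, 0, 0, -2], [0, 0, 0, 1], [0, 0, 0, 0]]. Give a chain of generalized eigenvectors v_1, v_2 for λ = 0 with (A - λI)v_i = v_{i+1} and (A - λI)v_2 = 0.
We seek v_1 ∈ ker(A^2) \ ker(A), then set v_{i+1} = A v_i.

One such chain is v_1 = [[-1, 3, -1, 0]]^T, v_2 = [[1, 0, 0, 0]]^T. Check: A v_2 = [[0, 0, 0, 0]]^T = 0.

v_1 = [[-1, 3, -1, 0]]^T, v_2 = [[1, 0, 0, 0]]^T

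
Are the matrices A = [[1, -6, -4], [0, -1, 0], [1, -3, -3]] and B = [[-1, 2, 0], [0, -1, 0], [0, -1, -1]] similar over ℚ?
Two matrices over a field are similar if and only if they have the same invariant factors.

Both A and B have characteristic polynomial (x + 1)^3 and minimal polynomial (x + 1)^2. Computing further, both have invariant factors x + 1, (x + 1)^2. Hence A and B are similar.

Yes.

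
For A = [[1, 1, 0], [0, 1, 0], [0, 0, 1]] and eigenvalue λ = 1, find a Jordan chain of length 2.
v_1 = [[-2, 1, 2]]^T, v_2 = [[1, 0, 0]]^T

We seek v_1 ∈ ker((A - I)^2) \ ker(A - I), then set v_{i+1} = (A - I) v_i.

One such chain is v_1 = [[-2, 1, 2]]^T, v_2 = [[1, 0, 0]]^T. Check: (A - I) v_2 = [[0, 0, 0]]^T = 0.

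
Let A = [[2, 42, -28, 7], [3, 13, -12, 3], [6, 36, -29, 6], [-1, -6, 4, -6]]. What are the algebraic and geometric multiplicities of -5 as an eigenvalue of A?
algebraic multiplicity 4, geometric multiplicity 3

The characteristic polynomial is (x + 5)^4, so the factor x + 5 appears with exponent 4: the algebraic multiplicity is 4.

rank(A + 5I) = 1, so the eigenspace has dimension 4 - 1 = 3: the geometric multiplicity is 3.

Since 3 < 4, A is not diagonalizable.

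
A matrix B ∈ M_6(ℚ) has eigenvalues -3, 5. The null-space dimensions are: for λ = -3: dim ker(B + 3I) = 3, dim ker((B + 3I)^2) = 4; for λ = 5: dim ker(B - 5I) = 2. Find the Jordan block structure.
λ = -3: successive nullity increments [3, 1] count blocks of size ≥ k; block sizes are [2, 1, 1].
λ = 5: successive nullity increments [2] count blocks of size ≥ k; block sizes are [1, 1].

Jordan blocks: (-3, 2), (-3, 1), (-3, 1), (5, 1), (5, 1)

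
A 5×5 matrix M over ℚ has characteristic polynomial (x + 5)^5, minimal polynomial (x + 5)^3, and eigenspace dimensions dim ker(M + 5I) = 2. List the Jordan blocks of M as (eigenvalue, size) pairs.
λ = -5: algebraic multiplicity 5 (exponent in χ_M), largest block size 3 (exponent in m_M), 2 blocks (geometric multiplicity). These force block sizes [3, 2].

Jordan blocks: (-5, 3), (-5, 2)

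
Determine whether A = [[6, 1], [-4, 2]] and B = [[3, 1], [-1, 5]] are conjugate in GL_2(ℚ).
Yes.

Two matrices over a field are similar if and only if they have the same invariant factors.

Both A and B have characteristic polynomial (x - 4)^2 and minimal polynomial (x - 4)^2. Computing further, both have invariant factors (x - 4)^2. Hence A and B are similar.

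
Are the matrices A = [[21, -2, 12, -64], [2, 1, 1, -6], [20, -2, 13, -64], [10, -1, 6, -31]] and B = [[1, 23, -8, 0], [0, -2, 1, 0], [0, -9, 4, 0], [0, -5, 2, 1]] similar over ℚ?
Yes.

Two matrices over a field are similar if and only if they have the same invariant factors.

Both A and B have characteristic polynomial (x - 1)^4 and minimal polynomial (x - 1)^3. Computing further, both have invariant factors x - 1, (x - 1)^3. Hence A and B are similar.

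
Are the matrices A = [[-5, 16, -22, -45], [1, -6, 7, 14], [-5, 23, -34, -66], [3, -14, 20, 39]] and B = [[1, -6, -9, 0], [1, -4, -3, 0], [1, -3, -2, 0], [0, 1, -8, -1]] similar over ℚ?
Two matrices over a field are similar if and only if they have the same invariant factors.

Both A and B have characteristic polynomial (x + 1)^2(x + 2)^2 and minimal polynomial (x + 1)^2(x + 2)^2. Computing further, both have invariant factors (x + 1)^2(x + 2)^2. Hence A and B are similar.

Yes.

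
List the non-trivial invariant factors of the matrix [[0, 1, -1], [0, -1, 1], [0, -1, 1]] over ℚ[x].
The Jordan structure of A has elementary divisors x^2, x. Arranging the block sizes at each eigenvalue in decreasing order and taking row products gives the invariant factors.

Invariant factors (smallest first, each dividing the next): x, x^2.

Check: the last factor x^2 is the minimal polynomial, and the product x^3 is the characteristic polynomial.

x, x^2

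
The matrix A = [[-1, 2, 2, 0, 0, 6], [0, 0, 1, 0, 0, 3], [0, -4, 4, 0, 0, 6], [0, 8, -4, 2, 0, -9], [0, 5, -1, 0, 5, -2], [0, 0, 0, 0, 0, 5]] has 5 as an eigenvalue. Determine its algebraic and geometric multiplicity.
algebraic multiplicity 2, geometric multiplicity 1

The characteristic polynomial is (x - 5)^2(x - 2)^3(x + 1), so the factor x - 5 appears with exponent 2: the algebraic multiplicity is 2.

rank(A - 5I) = 5, so the eigenspace has dimension 6 - 5 = 1: the geometric multiplicity is 1.

Since 1 < 2, A is not diagonalizable.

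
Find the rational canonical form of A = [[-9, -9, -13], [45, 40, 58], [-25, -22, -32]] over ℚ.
R = [[0, 0, -4], [1, 0, -4], [0, 1, -1]]

The invariant factors of A (the non-unit diagonal entries of the Smith normal form of xI - A over ℚ[x]) are (x + 1)(x^2 + 4), each dividing the next. The characteristic polynomial is their product, (x + 1)(x^2 + 4).

The rational canonical form is the block-diagonal matrix of companion matrices C(f_i):
R = [[0, 0, -4], [1, 0, -4], [0, 1, -1]].

Note the characteristic polynomial does not split into linear factors over ℚ, so A has no Jordan form over ℚ; the rational canonical form exists over any field.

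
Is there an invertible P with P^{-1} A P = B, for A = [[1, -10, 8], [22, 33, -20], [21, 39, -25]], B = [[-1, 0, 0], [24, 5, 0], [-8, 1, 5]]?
Yes.

Two matrices over a field are similar if and only if they have the same invariant factors.

Both A and B have characteristic polynomial (x - 5)^2(x + 1) and minimal polynomial (x - 5)^2(x + 1). Computing further, both have invariant factors (x - 5)^2(x + 1). Hence A and B are similar.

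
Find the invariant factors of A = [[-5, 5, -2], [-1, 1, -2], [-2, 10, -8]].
The Jordan structure of A has elementary divisors (x + 4)^2, (x + 4). Arranging the block sizes at each eigenvalue in decreasing order and taking row products gives the invariant factors.

Invariant factors (smallest first, each dividing the next): x + 4, (x + 4)^2.

Check: the last factor (x + 4)^2 is the minimal polynomial, and the product (x + 4)^3 is the characteristic polynomial.

x + 4, (x + 4)^2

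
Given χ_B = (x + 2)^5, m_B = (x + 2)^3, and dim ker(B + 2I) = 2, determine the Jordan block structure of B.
Jordan blocks: (-2, 3), (-2, 2)

λ = -2: algebraic multiplicity 5 (exponent in χ_B), largest block size 3 (exponent in m_B), 2 blocks (geometric multiplicity). These force block sizes [3, 2].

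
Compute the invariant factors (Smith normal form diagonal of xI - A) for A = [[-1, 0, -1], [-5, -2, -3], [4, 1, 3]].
x^3

The Jordan structure of A has elementary divisors x^3. Arranging the block sizes at each eigenvalue in decreasing order and taking row products gives the invariant factors.

Invariant factors (smallest first, each dividing the next): x^3.

Check: the last factor x^3 is the minimal polynomial, and the product x^3 is the characteristic polynomial.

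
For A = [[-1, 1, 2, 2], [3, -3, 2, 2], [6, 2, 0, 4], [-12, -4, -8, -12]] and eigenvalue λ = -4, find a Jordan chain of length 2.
v_1 = [[0, 1, 0, 0]]^T, v_2 = [[1, 1, 2, -4]]^T

We seek v_1 ∈ ker((A + 4I)^2) \ ker(A + 4I), then set v_{i+1} = (A + 4I) v_i.

One such chain is v_1 = [[0, 1, 0, 0]]^T, v_2 = [[1, 1, 2, -4]]^T. Check: (A + 4I) v_2 = [[0, 0, 0, 0]]^T = 0.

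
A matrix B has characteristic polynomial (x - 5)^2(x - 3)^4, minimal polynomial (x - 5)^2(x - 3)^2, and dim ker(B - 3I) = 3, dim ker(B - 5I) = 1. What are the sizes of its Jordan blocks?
Jordan blocks: (3, 2), (3, 1), (3, 1), (5, 2)

λ = 3: algebraic multiplicity 4 (exponent in χ_B), largest block size 2 (exponent in m_B), 3 blocks (geometric multiplicity). These force block sizes [2, 1, 1].
λ = 5: algebraic multiplicity 2 (exponent in χ_B), largest block size 2 (exponent in m_B), 1 block (geometric multiplicity). This forces block sizes [2].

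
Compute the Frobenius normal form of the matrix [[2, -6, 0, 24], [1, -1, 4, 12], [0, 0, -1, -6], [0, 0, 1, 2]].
The invariant factors of A (the non-unit diagonal entries of the Smith normal form of xI - A over ℚ[x]) are x^2 - x + 4, x^2 - x + 4, each dividing the next. The characteristic polynomial is their product, (x^2 - x + 4)^2.

The rational canonical form is the block-diagonal matrix of companion matrices C(f_i):
R = [[0, -4, 0, 0], [1, 1, 0, 0], [0, 0, 0, -4], [0, 0, 1, 1]].

Note the characteristic polynomial does not split into linear factors over ℚ, so A has no Jordan form over ℚ; the rational canonical form exists over any field.

R = [[0, -4, 0, 0], [1, 1, 0, 0], [0, 0, 0, -4], [0, 0, 1, 1]]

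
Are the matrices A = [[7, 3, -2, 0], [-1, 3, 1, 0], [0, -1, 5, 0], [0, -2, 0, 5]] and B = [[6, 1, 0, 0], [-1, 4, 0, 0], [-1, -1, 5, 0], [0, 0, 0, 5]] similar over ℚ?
Both have characteristic polynomial (x - 5)^4, but the minimal polynomial of A is (x - 5)^3 while the minimal polynomial of B is (x - 5)^2. The minimal polynomial is a similarity invariant, so A and B are not similar.

No.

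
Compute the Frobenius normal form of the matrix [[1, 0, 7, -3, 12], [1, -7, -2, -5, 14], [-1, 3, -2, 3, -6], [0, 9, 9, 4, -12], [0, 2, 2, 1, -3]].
The invariant factors of A (the non-unit diagonal entries of the Smith normal form of xI - A over ℚ[x]) are x^2 + 4x + 2, (x - 1)(x^2 + 4x + 2), each dividing the next. The characteristic polynomial is their product, (x - 1)(x^2 + 4x + 2)^2.

The rational canonical form is the block-diagonal matrix of companion matrices C(f_i):
R = [[0, -2, 0, 0, 0], [1, -4, 0, 0, 0], [0, 0, 0, 0, 2], [0, 0, 1, 0, 2], [0, 0, 0, 1, -3]].

Note the characteristic polynomial does not split into linear factors over ℚ, so A has no Jordan form over ℚ; the rational canonical form exists over any field.

R = [[0, -2, 0, 0, 0], [1, -4, 0, 0, 0], [0, 0, 0, 0, 2], [0, 0, 1, 0, 2], [0, 0, 0, 1, -3]]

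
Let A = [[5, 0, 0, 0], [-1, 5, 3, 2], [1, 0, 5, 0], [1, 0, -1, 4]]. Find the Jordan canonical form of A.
The characteristic polynomial is det(xI - A) = (x - 5)^3(x - 4), so the eigenvalues are 4 (algebraic multiplicity 1), 5 (algebraic multiplicity 3).

For λ = 4: algebraic multiplicity 1 gives one 1×1 block.

For λ = 5: rank(A - 5I) = 3, rank((A - 5I)^2) = 2, rank((A - 5I)^3) = 1. The eigenspace has dimension 4 - 3 = 1, so there is 1 Jordan block; the rank sequence gives block sizes [3].

Assembling the blocks gives the Jordan form J above.

J = [[4, 0, 0, 0], [0, 5, 1, 0], [0, 0, 5, 1], [0, 0, 0, 5]]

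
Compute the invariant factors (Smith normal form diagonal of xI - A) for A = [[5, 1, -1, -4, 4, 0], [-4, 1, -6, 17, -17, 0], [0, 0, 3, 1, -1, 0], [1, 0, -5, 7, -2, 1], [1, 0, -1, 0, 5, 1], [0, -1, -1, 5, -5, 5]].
The Jordan structure of A has elementary divisors (x - 3)^2, (x - 5)^2, (x - 5)^2. Arranging the block sizes at each eigenvalue in decreasing order and taking row products gives the invariant factors.

Invariant factors (smallest first, each dividing the next): (x - 5)^2, (x - 5)^2(x - 3)^2.

Check: the last factor (x - 5)^2(x - 3)^2 is the minimal polynomial, and the product (x - 5)^4(x - 3)^2 is the characteristic polynomial.

(x - 5)^2, (x - 5)^2(x - 3)^2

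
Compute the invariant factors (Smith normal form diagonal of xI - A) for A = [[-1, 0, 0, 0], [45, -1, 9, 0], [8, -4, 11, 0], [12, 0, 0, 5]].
x - 5, (x - 5)^2(x + 1)

The Jordan structure of A has elementary divisors (x + 1), (x - 5)^2, (x - 5). Arranging the block sizes at each eigenvalue in decreasing order and taking row products gives the invariant factors.

Invariant factors (smallest first, each dividing the next): x - 5, (x - 5)^2(x + 1).

Check: the last factor (x - 5)^2(x + 1) is the minimal polynomial, and the product (x - 5)^3(x + 1) is the characteristic polynomial.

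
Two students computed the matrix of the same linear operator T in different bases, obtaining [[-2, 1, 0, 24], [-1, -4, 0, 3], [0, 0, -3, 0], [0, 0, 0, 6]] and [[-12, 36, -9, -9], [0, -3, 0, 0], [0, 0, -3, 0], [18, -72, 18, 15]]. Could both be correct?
No.

Both have characteristic polynomial (x - 6)(x + 3)^3, but the minimal polynomial of A is (x - 6)(x + 3)^2 while the minimal polynomial of B is (x - 6)(x + 3). The minimal polynomial is a similarity invariant, so A and B are not similar.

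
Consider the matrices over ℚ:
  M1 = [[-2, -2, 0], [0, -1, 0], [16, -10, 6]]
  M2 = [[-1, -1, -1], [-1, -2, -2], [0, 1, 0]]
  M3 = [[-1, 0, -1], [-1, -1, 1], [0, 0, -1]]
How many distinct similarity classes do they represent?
2 classes: {M1}, {M2, M3}

Characteristic polynomials: χ_{M1} = (x - 6)(x + 1)(x + 2), χ_{M2} = (x + 1)^3, χ_{M3} = (x + 1)^3.

{M1}: invariant factors (x - 6)(x + 1)(x + 2).

{M2, M3}: invariant factors (x + 1)^3.

Matrices are similar if and only if their invariant-factor lists agree; the partition into similarity classes is {M1}, {M2, M3}.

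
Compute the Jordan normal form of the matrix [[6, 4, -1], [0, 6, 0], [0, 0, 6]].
J = [[6, 1, 0], [0, 6, 0], [0, 0, 6]]

The characteristic polynomial is det(xI - A) = (x - 6)^3, so the eigenvalues are 6 (algebraic multiplicity 3).

For λ = 6: rank(A - 6I) = 1, rank((A - 6I)^2) = 0. The eigenspace has dimension 3 - 1 = 2, so there are 2 Jordan blocks; the rank sequence gives block sizes [2, 1].

Assembling the blocks gives the Jordan form J above.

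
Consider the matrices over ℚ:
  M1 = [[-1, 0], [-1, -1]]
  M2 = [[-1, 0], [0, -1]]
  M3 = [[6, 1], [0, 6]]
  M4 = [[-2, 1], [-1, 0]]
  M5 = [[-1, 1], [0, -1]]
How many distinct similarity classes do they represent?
3 classes: {M1, M4, M5}, {M2}, {M3}

Characteristic polynomials: χ_{M1} = (x + 1)^2, χ_{M2} = (x + 1)^2, χ_{M3} = (x - 6)^2, χ_{M4} = (x + 1)^2, χ_{M5} = (x + 1)^2.

{M1, M4, M5}: invariant factors (x + 1)^2.

{M2}: invariant factors x + 1, x + 1.

{M3}: invariant factors (x - 6)^2.

Matrices are similar if and only if their invariant-factor lists agree; the partition into similarity classes is {M1, M4, M5}, {M2}, {M3}.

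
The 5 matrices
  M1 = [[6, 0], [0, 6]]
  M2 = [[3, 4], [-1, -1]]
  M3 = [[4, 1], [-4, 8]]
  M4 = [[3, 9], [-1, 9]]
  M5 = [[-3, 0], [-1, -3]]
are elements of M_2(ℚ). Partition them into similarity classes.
4 classes: {M1}, {M2}, {M3, M4}, {M5}

Characteristic polynomials: χ_{M1} = (x - 6)^2, χ_{M2} = (x - 1)^2, χ_{M3} = (x - 6)^2, χ_{M4} = (x - 6)^2, χ_{M5} = (x + 3)^2.

{M1}: invariant factors x - 6, x - 6.

{M2}: invariant factors (x - 1)^2.

{M3, M4}: invariant factors (x - 6)^2.

{M5}: invariant factors (x + 3)^2.

Matrices are similar if and only if their invariant-factor lists agree; the partition into similarity classes is {M1}, {M2}, {M3, M4}, {M5}.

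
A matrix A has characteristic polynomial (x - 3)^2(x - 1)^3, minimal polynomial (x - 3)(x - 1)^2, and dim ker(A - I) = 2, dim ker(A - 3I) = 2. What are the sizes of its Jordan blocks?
Jordan blocks: (1, 2), (1, 1), (3, 1), (3, 1)

λ = 1: algebraic multiplicity 3 (exponent in χ_A), largest block size 2 (exponent in m_A), 2 blocks (geometric multiplicity). These force block sizes [2, 1].
λ = 3: algebraic multiplicity 2 (exponent in χ_A), largest block size 1 (exponent in m_A), 2 blocks (geometric multiplicity). These force block sizes [1, 1].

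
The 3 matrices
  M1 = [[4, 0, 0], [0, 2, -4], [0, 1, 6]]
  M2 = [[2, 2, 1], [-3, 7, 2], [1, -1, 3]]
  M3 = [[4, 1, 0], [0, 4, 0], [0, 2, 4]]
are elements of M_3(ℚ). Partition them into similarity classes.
2 classes: {M1, M3}, {M2}

Characteristic polynomials: χ_{M1} = (x - 4)^3, χ_{M2} = (x - 4)^3, χ_{M3} = (x - 4)^3.

{M1, M3}: invariant factors x - 4, (x - 4)^2.

{M2}: invariant factors (x - 4)^3.

Matrices are similar if and only if their invariant-factor lists agree; the partition into similarity classes is {M1, M3}, {M2}.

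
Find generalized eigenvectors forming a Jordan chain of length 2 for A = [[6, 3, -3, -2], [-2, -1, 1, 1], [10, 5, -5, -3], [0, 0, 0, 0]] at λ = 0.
v_1 = [[0, 1, 0, 0]]^T, v_2 = [[3, -1, 5, 0]]^T

We seek v_1 ∈ ker(A^2) \ ker(A), then set v_{i+1} = A v_i.

One such chain is v_1 = [[0, 1, 0, 0]]^T, v_2 = [[3, -1, 5, 0]]^T. Check: A v_2 = [[0, 0, 0, 0]]^T = 0.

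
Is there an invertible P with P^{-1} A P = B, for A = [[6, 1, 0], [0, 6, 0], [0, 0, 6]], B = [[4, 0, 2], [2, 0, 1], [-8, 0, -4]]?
No.

trace(A) = 18 but trace(B) = 0. The trace is a similarity invariant, so A and B are not similar.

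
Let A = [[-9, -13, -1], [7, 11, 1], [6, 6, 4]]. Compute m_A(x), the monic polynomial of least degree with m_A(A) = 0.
The characteristic polynomial factors as (x - 4)^2(x + 2). The minimal polynomial is ∏(x - λ)^{k_λ} where k_λ is the size of the largest Jordan block at λ.

For λ = -2: rank(A + 2I) = 2, and the largest Jordan block has size 1 (the smallest k with rank((A + 2I)^k) = rank((A + 2I)^(k+1))).
For λ = 4: rank(A - 4I) = 2, and the largest Jordan block has size 2 (the smallest k with rank((A - 4I)^k) = rank((A - 4I)^(k+1))).

So m_A(x) = (x - 4)^2(x + 2).

m_A(x) = (x - 4)^2(x + 2)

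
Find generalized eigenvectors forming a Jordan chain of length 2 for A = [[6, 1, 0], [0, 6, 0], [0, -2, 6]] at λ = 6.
v_1 = [[0, 1, 2]]^T, v_2 = [[1, 0, -2]]^T

We seek v_1 ∈ ker((A - 6I)^2) \ ker(A - 6I), then set v_{i+1} = (A - 6I) v_i.

One such chain is v_1 = [[0, 1, 2]]^T, v_2 = [[1, 0, -2]]^T. Check: (A - 6I) v_2 = [[0, 0, 0]]^T = 0.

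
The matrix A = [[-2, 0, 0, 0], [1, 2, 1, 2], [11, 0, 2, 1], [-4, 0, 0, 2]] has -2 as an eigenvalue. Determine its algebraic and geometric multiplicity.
algebraic multiplicity 1, geometric multiplicity 1

The characteristic polynomial is (x - 2)^3(x + 2), so the factor x + 2 appears with exponent 1: the algebraic multiplicity is 1.

rank(A + 2I) = 3, so the eigenspace has dimension 4 - 3 = 1: the geometric multiplicity is 1.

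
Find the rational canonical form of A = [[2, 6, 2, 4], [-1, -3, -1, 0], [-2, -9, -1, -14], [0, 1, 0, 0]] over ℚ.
The invariant factors of A (the non-unit diagonal entries of the Smith normal form of xI - A over ℚ[x]) are (x + 2)(x^3 - 4x - 2), each dividing the next. The characteristic polynomial is their product, (x + 2)(x^3 - 4x - 2).

The rational canonical form is the block-diagonal matrix of companion matrices C(f_i):
R = [[0, 0, 0, 4], [1, 0, 0, 10], [0, 1, 0, 4], [0, 0, 1, -2]].

Note the characteristic polynomial does not split into linear factors over ℚ, so A has no Jordan form over ℚ; the rational canonical form exists over any field.

R = [[0, 0, 0, 4], [1, 0, 0, 10], [0, 1, 0, 4], [0, 0, 1, -2]]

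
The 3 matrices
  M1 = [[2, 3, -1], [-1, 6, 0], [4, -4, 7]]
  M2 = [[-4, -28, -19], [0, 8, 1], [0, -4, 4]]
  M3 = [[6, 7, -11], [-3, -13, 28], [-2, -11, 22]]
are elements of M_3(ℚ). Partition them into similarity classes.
2 classes: {M1, M3}, {M2}

Characteristic polynomials: χ_{M1} = (x - 5)^3, χ_{M2} = (x - 6)^2(x + 4), χ_{M3} = (x - 5)^3.

{M1, M3}: invariant factors (x - 5)^3.

{M2}: invariant factors (x - 6)^2(x + 4).

Matrices are similar if and only if their invariant-factor lists agree; the partition into similarity classes is {M1, M3}, {M2}.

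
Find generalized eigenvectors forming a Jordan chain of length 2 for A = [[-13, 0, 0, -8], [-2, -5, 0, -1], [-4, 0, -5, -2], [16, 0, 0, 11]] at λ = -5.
v_1 = [[1, 2, 4, -1]]^T, v_2 = [[0, -1, -2, 0]]^T

We seek v_1 ∈ ker((A + 5I)^2) \ ker(A + 5I), then set v_{i+1} = (A + 5I) v_i.

One such chain is v_1 = [[1, 2, 4, -1]]^T, v_2 = [[0, -1, -2, 0]]^T. Check: (A + 5I) v_2 = [[0, 0, 0, 0]]^T = 0.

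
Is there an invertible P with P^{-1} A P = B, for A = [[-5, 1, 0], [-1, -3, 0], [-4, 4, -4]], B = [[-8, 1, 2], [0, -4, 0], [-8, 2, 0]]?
Yes.

Two matrices over a field are similar if and only if they have the same invariant factors.

Both A and B have characteristic polynomial (x + 4)^3 and minimal polynomial (x + 4)^2. Computing further, both have invariant factors x + 4, (x + 4)^2. Hence A and B are similar.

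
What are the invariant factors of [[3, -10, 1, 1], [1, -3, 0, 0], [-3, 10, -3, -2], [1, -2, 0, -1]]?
x + 1, (x + 1)^3

The Jordan structure of A has elementary divisors (x + 1)^3, (x + 1). Arranging the block sizes at each eigenvalue in decreasing order and taking row products gives the invariant factors.

Invariant factors (smallest first, each dividing the next): x + 1, (x + 1)^3.

Check: the last factor (x + 1)^3 is the minimal polynomial, and the product (x + 1)^4 is the characteristic polynomial.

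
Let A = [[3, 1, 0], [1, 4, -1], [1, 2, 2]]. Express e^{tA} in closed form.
A has Jordan form J = [[3, 1, 0], [0, 3, 1], [0, 0, 3]] with A = PJP^{-1}, so e^{tA} = P e^{tJ} P^{-1}.

For a Jordan block J_k(λ), e^{tJ_k(λ)} = e^{λt} · (I + tN + t^2 N^2/2! + ... + t^{k-1} N^{k-1}/(k-1)!) where N is the nilpotent superdiagonal part.

Assembling the blocks and conjugating back gives the entries of e^{tA} as shown above.

e^{tA} = [[(t^2 + 2)*e^{3*t}/2, t*(t + 2)*e^{3*t}/2, -t^2*e^{3*t}/2], [t*e^{3*t}, (t + 1)*e^{3*t}, -t*e^{3*t}], [t*(t + 2)*e^{3*t}/2, t*(t + 4)*e^{3*t}/2, (-t^2/2 - t + 1)*e^{3*t}]]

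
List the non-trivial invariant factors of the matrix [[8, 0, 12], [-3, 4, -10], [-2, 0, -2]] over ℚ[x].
The Jordan structure of A has elementary divisors (x - 2), (x - 4)^2. Arranging the block sizes at each eigenvalue in decreasing order and taking row products gives the invariant factors.

Invariant factors (smallest first, each dividing the next): (x - 4)^2(x - 2).

Check: the last factor (x - 4)^2(x - 2) is the minimal polynomial, and the product (x - 4)^2(x - 2) is the characteristic polynomial.

(x - 4)^2(x - 2)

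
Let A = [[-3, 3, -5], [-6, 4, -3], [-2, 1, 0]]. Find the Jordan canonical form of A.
J = [[-1, 0, 0], [0, 1, 1], [0, 0, 1]]

The characteristic polynomial is det(xI - A) = (x - 1)^2(x + 1), so the eigenvalues are -1 (algebraic multiplicity 1), 1 (algebraic multiplicity 2).

For λ = -1: algebraic multiplicity 1 gives one 1×1 block.

For λ = 1: rank(A - I) = 2, rank((A - I)^2) = 1. The eigenspace has dimension 3 - 2 = 1, so there is 1 Jordan block; the rank sequence gives block sizes [2].

Assembling the blocks gives the Jordan form J above.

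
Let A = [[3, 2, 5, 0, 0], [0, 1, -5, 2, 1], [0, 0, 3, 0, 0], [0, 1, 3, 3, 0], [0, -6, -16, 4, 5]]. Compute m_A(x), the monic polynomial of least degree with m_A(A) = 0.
The characteristic polynomial factors as (x - 3)^5. The minimal polynomial is ∏(x - λ)^{k_λ} where k_λ is the size of the largest Jordan block at λ.

For λ = 3: rank(A - 3I) = 3, and the largest Jordan block has size 3 (the smallest k with rank((A - 3I)^k) = rank((A - 3I)^(k+1))).

So m_A(x) = (x - 3)^3.

m_A(x) = (x - 3)^3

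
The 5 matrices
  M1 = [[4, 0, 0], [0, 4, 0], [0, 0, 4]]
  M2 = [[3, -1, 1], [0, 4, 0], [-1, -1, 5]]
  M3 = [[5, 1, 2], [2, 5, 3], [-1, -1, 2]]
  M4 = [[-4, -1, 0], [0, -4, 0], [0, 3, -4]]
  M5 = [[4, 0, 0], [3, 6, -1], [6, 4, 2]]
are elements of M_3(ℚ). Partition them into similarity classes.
Characteristic polynomials: χ_{M1} = (x - 4)^3, χ_{M2} = (x - 4)^3, χ_{M3} = (x - 4)^3, χ_{M4} = (x + 4)^3, χ_{M5} = (x - 4)^3.

{M1}: invariant factors x - 4, x - 4, x - 4.

{M2, M5}: invariant factors x - 4, (x - 4)^2.

{M3}: invariant factors (x - 4)^3.

{M4}: invariant factors x + 4, (x + 4)^2.

Matrices are similar if and only if their invariant-factor lists agree; the partition into similarity classes is {M1}, {M2, M5}, {M3}, {M4}.

4 classes: {M1}, {M2, M5}, {M3}, {M4}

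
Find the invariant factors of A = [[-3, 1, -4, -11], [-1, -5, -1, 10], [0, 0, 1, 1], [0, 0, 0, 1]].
(x - 1)^2(x + 4)^2

The Jordan structure of A has elementary divisors (x + 4)^2, (x - 1)^2. Arranging the block sizes at each eigenvalue in decreasing order and taking row products gives the invariant factors.

Invariant factors (smallest first, each dividing the next): (x - 1)^2(x + 4)^2.

Check: the last factor (x - 1)^2(x + 4)^2 is the minimal polynomial, and the product (x - 1)^2(x + 4)^2 is the characteristic polynomial.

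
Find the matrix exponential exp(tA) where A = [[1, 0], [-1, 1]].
A has Jordan form J = [[1, 1], [0, 1]] with A = PJP^{-1}, so e^{tA} = P e^{tJ} P^{-1}.

For a Jordan block J_k(λ), e^{tJ_k(λ)} = e^{λt} · (I + tN + t^2 N^2/2! + ... + t^{k-1} N^{k-1}/(k-1)!) where N is the nilpotent superdiagonal part.

Assembling the blocks and conjugating back gives the entries of e^{tA} as shown above.

e^{tA} = [[e^{t}, 0], [-t*e^{t}, e^{t}]]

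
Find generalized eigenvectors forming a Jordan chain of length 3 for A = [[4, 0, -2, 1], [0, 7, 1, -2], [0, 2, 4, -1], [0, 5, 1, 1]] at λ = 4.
We seek v_1 ∈ ker((A - 4I)^3) \ ker((A - 4I)^2), then set v_{i+1} = (A - 4I) v_i.

One such chain is v_1 = [[1, 2, 1, 2]]^T, v_2 = [[0, 3, 2, 5]]^T, v_3 = [[1, 1, 1, 2]]^T. Check: (A - 4I) v_3 = [[0, 0, 0, 0]]^T = 0.

v_1 = [[1, 2, 1, 2]]^T, v_2 = [[0, 3, 2, 5]]^T, v_3 = [[1, 1, 1, 2]]^T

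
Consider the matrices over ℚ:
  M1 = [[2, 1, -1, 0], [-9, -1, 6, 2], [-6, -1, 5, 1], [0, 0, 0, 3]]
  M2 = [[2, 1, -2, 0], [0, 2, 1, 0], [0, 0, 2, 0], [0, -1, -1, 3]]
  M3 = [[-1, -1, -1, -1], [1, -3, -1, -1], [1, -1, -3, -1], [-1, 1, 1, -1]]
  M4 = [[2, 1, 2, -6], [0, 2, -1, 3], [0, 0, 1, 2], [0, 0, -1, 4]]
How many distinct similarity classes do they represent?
2 classes: {M1, M2, M4}, {M3}

Characteristic polynomials: χ_{M1} = (x - 3)(x - 2)^3, χ_{M2} = (x - 3)(x - 2)^3, χ_{M3} = (x + 2)^4, χ_{M4} = (x - 3)(x - 2)^3.

{M1, M2, M4}: invariant factors (x - 3)(x - 2)^3.

{M3}: invariant factors x + 2, x + 2, (x + 2)^2.

Matrices are similar if and only if their invariant-factor lists agree; the partition into similarity classes is {M1, M2, M4}, {M3}.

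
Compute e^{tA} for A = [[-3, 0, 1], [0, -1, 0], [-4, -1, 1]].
A has Jordan form J = [[-1, 1, 0], [0, -1, 1], [0, 0, -1]] with A = PJP^{-1}, so e^{tA} = P e^{tJ} P^{-1}.

For a Jordan block J_k(λ), e^{tJ_k(λ)} = e^{λt} · (I + tN + t^2 N^2/2! + ... + t^{k-1} N^{k-1}/(k-1)!) where N is the nilpotent superdiagonal part.

Assembling the blocks and conjugating back gives the entries of e^{tA} as shown above.

e^{tA} = [[(1 - 2*t)*e^{-t}, -t^2*e^{-t}/2, t*e^{-t}], [0, e^{-t}, 0], [-4*t*e^{-t}, t*(-t - 1)*e^{-t}, (2*t + 1)*e^{-t}]]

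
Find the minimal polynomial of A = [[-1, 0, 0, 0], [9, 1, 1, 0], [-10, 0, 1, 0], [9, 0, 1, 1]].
The characteristic polynomial factors as (x - 1)^3(x + 1). The minimal polynomial is ∏(x - λ)^{k_λ} where k_λ is the size of the largest Jordan block at λ.

For λ = -1: rank(A + I) = 3, and the largest Jordan block has size 1 (the smallest k with rank((A + I)^k) = rank((A + I)^(k+1))).
For λ = 1: rank(A - I) = 2, and the largest Jordan block has size 2 (the smallest k with rank((A - I)^k) = rank((A - I)^(k+1))).

So m_A(x) = (x - 1)^2(x + 1).

m_A(x) = (x - 1)^2(x + 1)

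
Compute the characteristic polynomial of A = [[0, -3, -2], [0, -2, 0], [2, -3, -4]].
χ_A(x) = (x + 2)^3

xI - A = [[x, 3, 2], [0, x + 2, 0], [-2, 3, x + 4]].

Expanding det(xI - A) along the first row:
det(xI - A) = + (x)·det([[x + 2, 0], [3, x + 4]]) - (3)·det([[0, 0], [-2, x + 4]]) + (2)·det([[0, x + 2], [-2, 3]]).

Evaluating gives χ_A(x) = x^3 + 6x^2 + 12x + 8 = (x + 2)^3.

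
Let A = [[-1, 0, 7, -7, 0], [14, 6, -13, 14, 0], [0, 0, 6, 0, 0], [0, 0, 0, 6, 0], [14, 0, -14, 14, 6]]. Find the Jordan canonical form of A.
J = [[-1, 0, 0, 0, 0], [0, 6, 1, 0, 0], [0, 0, 6, 0, 0], [0, 0, 0, 6, 0], [0, 0, 0, 0, 6]]

The characteristic polynomial is det(xI - A) = (x - 6)^4(x + 1), so the eigenvalues are -1 (algebraic multiplicity 1), 6 (algebraic multiplicity 4).

For λ = -1: algebraic multiplicity 1 gives one 1×1 block.

For λ = 6: rank(A - 6I) = 2, rank((A - 6I)^2) = 1. The eigenspace has dimension 5 - 2 = 3, so there are 3 Jordan blocks; the rank sequence gives block sizes [2, 1, 1].

Assembling the blocks gives the Jordan form J above.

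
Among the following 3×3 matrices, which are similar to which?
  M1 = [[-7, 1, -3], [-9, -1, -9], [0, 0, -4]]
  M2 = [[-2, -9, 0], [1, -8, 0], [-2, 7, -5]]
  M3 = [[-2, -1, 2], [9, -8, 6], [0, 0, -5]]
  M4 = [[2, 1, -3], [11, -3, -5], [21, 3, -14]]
3 classes: {M1}, {M2, M4}, {M3}

Characteristic polynomials: χ_{M1} = (x + 4)^3, χ_{M2} = (x + 5)^3, χ_{M3} = (x + 5)^3, χ_{M4} = (x + 5)^3.

{M1}: invariant factors x + 4, (x + 4)^2.

{M2, M4}: invariant factors (x + 5)^3.

{M3}: invariant factors x + 5, (x + 5)^2.

Matrices are similar if and only if their invariant-factor lists agree; the partition into similarity classes is {M1}, {M2, M4}, {M3}.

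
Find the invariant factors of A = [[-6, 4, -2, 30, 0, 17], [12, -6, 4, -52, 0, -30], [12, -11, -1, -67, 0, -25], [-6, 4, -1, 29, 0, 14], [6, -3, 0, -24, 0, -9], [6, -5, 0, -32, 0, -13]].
x, x^2, x^2(x - 3)

The Jordan structure of A has elementary divisors x^2, x^2, x, (x - 3). Arranging the block sizes at each eigenvalue in decreasing order and taking row products gives the invariant factors.

Invariant factors (smallest first, each dividing the next): x, x^2, x^2(x - 3).

Check: the last factor x^2(x - 3) is the minimal polynomial, and the product x^5(x - 3) is the characteristic polynomial.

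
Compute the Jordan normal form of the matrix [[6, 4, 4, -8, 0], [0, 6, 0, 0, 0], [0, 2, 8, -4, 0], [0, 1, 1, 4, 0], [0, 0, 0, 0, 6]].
The characteristic polynomial is det(xI - A) = (x - 6)^5, so the eigenvalues are 6 (algebraic multiplicity 5).

For λ = 6: rank(A - 6I) = 1, rank((A - 6I)^2) = 0. The eigenspace has dimension 5 - 1 = 4, so there are 4 Jordan blocks; the rank sequence gives block sizes [2, 1, 1, 1].

Assembling the blocks gives the Jordan form J above.

J = [[6, 1, 0, 0, 0], [0, 6, 0, 0, 0], [0, 0, 6, 0, 0], [0, 0, 0, 6, 0], [0, 0, 0, 0, 6]]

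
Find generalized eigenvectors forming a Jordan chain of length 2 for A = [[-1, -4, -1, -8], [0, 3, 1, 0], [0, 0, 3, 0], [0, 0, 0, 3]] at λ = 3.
We seek v_1 ∈ ker((A - 3I)^2) \ ker(A - 3I), then set v_{i+1} = (A - 3I) v_i.

One such chain is v_1 = [[0, 0, 1, 0]]^T, v_2 = [[-1, 1, 0, 0]]^T. Check: (A - 3I) v_2 = [[0, 0, 0, 0]]^T = 0.

v_1 = [[0, 0, 1, 0]]^T, v_2 = [[-1, 1, 0, 0]]^T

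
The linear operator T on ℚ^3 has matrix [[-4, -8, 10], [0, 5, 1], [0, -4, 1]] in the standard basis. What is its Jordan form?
J = [[-4, 0, 0], [0, 3, 1], [0, 0, 3]]

The characteristic polynomial is det(xI - A) = (x - 3)^2(x + 4), so the eigenvalues are -4 (algebraic multiplicity 1), 3 (algebraic multiplicity 2).

For λ = -4: algebraic multiplicity 1 gives one 1×1 block.

For λ = 3: rank(A - 3I) = 2, rank((A - 3I)^2) = 1. The eigenspace has dimension 3 - 2 = 1, so there is 1 Jordan block; the rank sequence gives block sizes [2].

Assembling the blocks gives the Jordan form J above.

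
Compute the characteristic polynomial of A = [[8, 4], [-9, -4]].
χ_A(x) = (x - 2)^2

xI - A = [[x - 8, -4], [9, x + 4]].

Expanding det(xI - A) along the first row:
det(xI - A) = + (x - 8)·det([[x + 4]]) - (-4)·det([[9]]).

Evaluating gives χ_A(x) = x^2 - 4x + 4 = (x - 2)^2.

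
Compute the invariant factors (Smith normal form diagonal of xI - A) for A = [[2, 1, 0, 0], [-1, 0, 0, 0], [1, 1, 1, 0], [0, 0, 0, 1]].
x - 1, x - 1, (x - 1)^2

The Jordan structure of A has elementary divisors (x - 1)^2, (x - 1), (x - 1). Arranging the block sizes at each eigenvalue in decreasing order and taking row products gives the invariant factors.

Invariant factors (smallest first, each dividing the next): x - 1, x - 1, (x - 1)^2.

Check: the last factor (x - 1)^2 is the minimal polynomial, and the product (x - 1)^4 is the characteristic polynomial.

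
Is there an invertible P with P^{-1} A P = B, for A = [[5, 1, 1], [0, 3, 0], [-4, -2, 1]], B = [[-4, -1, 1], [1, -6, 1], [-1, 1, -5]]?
trace(A) = 9 but trace(B) = -15. The trace is a similarity invariant, so A and B are not similar.

No.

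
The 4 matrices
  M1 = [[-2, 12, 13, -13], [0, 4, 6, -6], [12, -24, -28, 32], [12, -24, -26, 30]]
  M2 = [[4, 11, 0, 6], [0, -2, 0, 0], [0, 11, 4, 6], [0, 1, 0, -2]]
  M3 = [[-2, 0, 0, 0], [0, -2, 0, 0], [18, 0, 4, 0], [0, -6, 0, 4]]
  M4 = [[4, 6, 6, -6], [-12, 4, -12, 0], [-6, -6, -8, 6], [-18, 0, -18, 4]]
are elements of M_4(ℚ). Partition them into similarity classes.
2 classes: {M1, M2}, {M3, M4}

Characteristic polynomials: χ_{M1} = (x - 4)^2(x + 2)^2, χ_{M2} = (x - 4)^2(x + 2)^2, χ_{M3} = (x - 4)^2(x + 2)^2, χ_{M4} = (x - 4)^2(x + 2)^2.

{M1, M2}: invariant factors x - 4, (x - 4)(x + 2)^2.

{M3, M4}: invariant factors (x - 4)(x + 2), (x - 4)(x + 2).

Matrices are similar if and only if their invariant-factor lists agree; the partition into similarity classes is {M1, M2}, {M3, M4}.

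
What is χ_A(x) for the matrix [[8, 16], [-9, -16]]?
χ_A(x) = (x + 4)^2

xI - A = [[x - 8, -16], [9, x + 16]].

Expanding det(xI - A) along the first row:
det(xI - A) = + (x - 8)·det([[x + 16]]) - (-16)·det([[9]]).

Evaluating gives χ_A(x) = x^2 + 8x + 16 = (x + 4)^2.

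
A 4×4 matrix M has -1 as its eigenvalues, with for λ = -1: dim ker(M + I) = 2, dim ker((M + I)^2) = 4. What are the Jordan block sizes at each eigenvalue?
λ = -1: successive nullity increments [2, 2] count blocks of size ≥ k; block sizes are [2, 2].

Jordan blocks: (-1, 2), (-1, 2)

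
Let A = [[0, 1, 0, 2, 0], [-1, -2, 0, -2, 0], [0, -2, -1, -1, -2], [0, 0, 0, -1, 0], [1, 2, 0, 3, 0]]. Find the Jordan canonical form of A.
J = [[-1, 1, 0, 0, 0], [0, -1, 0, 0, 0], [0, 0, -1, 1, 0], [0, 0, 0, -1, 0], [0, 0, 0, 0, 0]]

The characteristic polynomial is det(xI - A) = x(x + 1)^4, so the eigenvalues are -1 (algebraic multiplicity 4), 0 (algebraic multiplicity 1).

For λ = -1: rank(A + I) = 3, rank((A + I)^2) = 1. The eigenspace has dimension 5 - 3 = 2, so there are 2 Jordan blocks; the rank sequence gives block sizes [2, 2].

For λ = 0: algebraic multiplicity 1 gives one 1×1 block.

Assembling the blocks gives the Jordan form J above.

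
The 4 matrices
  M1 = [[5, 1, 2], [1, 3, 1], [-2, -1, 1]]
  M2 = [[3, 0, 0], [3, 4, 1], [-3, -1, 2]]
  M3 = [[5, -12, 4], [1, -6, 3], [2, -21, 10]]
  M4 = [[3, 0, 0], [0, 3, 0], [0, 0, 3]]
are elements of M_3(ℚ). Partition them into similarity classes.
Characteristic polynomials: χ_{M1} = (x - 3)^3, χ_{M2} = (x - 3)^3, χ_{M3} = (x - 3)^3, χ_{M4} = (x - 3)^3.

{M1, M3}: invariant factors (x - 3)^3.

{M2}: invariant factors x - 3, (x - 3)^2.

{M4}: invariant factors x - 3, x - 3, x - 3.

Matrices are similar if and only if their invariant-factor lists agree; the partition into similarity classes is {M1, M3}, {M2}, {M4}.

3 classes: {M1, M3}, {M2}, {M4}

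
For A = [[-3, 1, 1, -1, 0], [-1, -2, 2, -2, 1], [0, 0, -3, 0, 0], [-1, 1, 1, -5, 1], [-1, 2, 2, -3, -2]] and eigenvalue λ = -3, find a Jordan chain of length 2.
v_1 = [[-1, -1, 0, -1, -1]]^T, v_2 = [[0, 1, 0, 1, 1]]^T

We seek v_1 ∈ ker((A + 3I)^2) \ ker(A + 3I), then set v_{i+1} = (A + 3I) v_i.

One such chain is v_1 = [[-1, -1, 0, -1, -1]]^T, v_2 = [[0, 1, 0, 1, 1]]^T. Check: (A + 3I) v_2 = [[0, 0, 0, 0, 0]]^T = 0.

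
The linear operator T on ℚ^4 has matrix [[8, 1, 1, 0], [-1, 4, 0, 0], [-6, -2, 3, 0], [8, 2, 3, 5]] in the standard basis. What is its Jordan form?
The characteristic polynomial is det(xI - A) = (x - 5)^4, so the eigenvalues are 5 (algebraic multiplicity 4).

For λ = 5: rank(A - 5I) = 2, rank((A - 5I)^2) = 1, rank((A - 5I)^3) = 0. The eigenspace has dimension 4 - 2 = 2, so there are 2 Jordan blocks; the rank sequence gives block sizes [3, 1].

Assembling the blocks gives the Jordan form J above.

J = [[5, 1, 0, 0], [0, 5, 1, 0], [0, 0, 5, 0], [0, 0, 0, 5]]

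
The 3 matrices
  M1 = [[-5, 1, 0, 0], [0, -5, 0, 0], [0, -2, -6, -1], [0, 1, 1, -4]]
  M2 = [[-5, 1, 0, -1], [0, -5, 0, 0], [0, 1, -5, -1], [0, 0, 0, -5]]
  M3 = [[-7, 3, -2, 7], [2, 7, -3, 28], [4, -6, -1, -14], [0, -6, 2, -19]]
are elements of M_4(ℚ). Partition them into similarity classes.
2 classes: {M1, M3}, {M2}

Characteristic polynomials: χ_{M1} = (x + 5)^4, χ_{M2} = (x + 5)^4, χ_{M3} = (x + 5)^4.

{M1, M3}: invariant factors x + 5, (x + 5)^3.

{M2}: invariant factors x + 5, x + 5, (x + 5)^2.

Matrices are similar if and only if their invariant-factor lists agree; the partition into similarity classes is {M1, M3}, {M2}.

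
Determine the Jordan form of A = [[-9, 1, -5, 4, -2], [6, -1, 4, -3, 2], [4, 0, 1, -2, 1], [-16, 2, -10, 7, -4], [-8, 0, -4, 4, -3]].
J = [[-1, 1, 0, 0, 0], [0, -1, 1, 0, 0], [0, 0, -1, 0, 0], [0, 0, 0, -1, 1], [0, 0, 0, 0, -1]]

The characteristic polynomial is det(xI - A) = (x + 1)^5, so the eigenvalues are -1 (algebraic multiplicity 5).

For λ = -1: rank(A + I) = 3, rank((A + I)^2) = 1, rank((A + I)^3) = 0. The eigenspace has dimension 5 - 3 = 2, so there are 2 Jordan blocks; the rank sequence gives block sizes [3, 2].

Assembling the blocks gives the Jordan form J above.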